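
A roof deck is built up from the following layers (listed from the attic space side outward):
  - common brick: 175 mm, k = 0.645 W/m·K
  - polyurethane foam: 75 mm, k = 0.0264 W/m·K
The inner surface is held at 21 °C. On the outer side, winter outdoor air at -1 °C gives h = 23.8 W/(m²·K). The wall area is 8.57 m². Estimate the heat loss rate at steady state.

Q ≈ 59.8 W

Thermal resistances in series:
R_common brick = L/(kA) = 0.175/(0.645×8.57) = 0.03166 K/W
R_polyurethane foam = L/(kA) = 0.075/(0.0264×8.57) = 0.3315 K/W
R_outer film = 1/(h_o·A) = 1/(23.8×8.57) = 0.004903 K/W
R_total = 0.3681 K/W
Q = ΔT / R_total = 22 / 0.3681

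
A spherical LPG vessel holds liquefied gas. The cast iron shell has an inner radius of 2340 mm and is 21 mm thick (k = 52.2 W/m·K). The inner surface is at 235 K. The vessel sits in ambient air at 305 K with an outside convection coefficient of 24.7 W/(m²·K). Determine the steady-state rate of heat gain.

Q ≈ 120000 W

Each spherical layer contributes R = (1/r_i − 1/r_o)/(4πk):
R_cast iron shell = (1/2.34 − 1/2.361)/(4π×52.2) = 5.795×10^-6 K/W
R_outer film = 1/(h·4πr_o²) = 1/(24.7×4π×2.361²) = 5.78×10^-4 K/W
R_total = 5.838×10^-4 K/W
Q = ΔT/R_total = 70/5.838×10^-4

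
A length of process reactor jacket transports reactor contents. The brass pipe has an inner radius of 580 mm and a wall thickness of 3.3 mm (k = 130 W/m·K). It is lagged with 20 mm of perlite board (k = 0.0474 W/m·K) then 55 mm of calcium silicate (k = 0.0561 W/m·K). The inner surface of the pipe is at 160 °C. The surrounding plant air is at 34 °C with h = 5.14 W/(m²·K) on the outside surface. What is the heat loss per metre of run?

Treating each annulus and film as a series resistance:
R_brass pipe wall = ln(583.3/580)/(2π×130×1) = 6.946×10^-6 K/W
R_perlite board = ln(603.3/583.3)/(2π×0.0474×1) = 0.1132 K/W
R_calcium silicate = ln(658.3/603.3)/(2π×0.0561×1) = 0.2475 K/W
R_outer film = 1/(h_o·2πr_oL) = 1/(5.14×2π×0.6583×1) = 0.04704 K/W
R_total = 0.4078 K/W
Q = ΔT/R_total = 126/0.4078

q′ ≈ 309 W/m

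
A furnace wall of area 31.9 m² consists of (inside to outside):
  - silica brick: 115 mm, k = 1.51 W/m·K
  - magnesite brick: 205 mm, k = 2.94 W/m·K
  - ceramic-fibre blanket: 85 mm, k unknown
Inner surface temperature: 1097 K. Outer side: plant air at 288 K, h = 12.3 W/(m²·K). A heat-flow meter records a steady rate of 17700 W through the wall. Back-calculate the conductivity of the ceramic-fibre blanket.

k ≈ 0.0691 W/(m·K)

Model the wall as resistances in series:
R_silica brick = L/(kA) = 0.115/(1.51×31.9) = 0.002387 K/W
R_magnesite brick = L/(kA) = 0.205/(2.94×31.9) = 0.002186 K/W
R_outer film = 1/(h_o·A) = 1/(12.3×31.9) = 0.002549 K/W
Sum of known resistances R_other = 0.007122 K/W
Total R = ΔT/Q = 809/17700 = 0.04571 K/W
R_ceramic-fibre blanket = R_total − R_other = 0.03858 K/W
k = L/(R·A) = 0.085/(0.03858×31.9)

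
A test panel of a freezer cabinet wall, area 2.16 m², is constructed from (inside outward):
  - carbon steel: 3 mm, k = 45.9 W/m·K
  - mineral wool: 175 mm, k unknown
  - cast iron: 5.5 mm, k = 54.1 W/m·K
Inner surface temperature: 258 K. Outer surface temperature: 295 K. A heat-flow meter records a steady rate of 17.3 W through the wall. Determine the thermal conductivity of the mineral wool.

Model the wall as resistances in series:
R_carbon steel = L/(kA) = 0.003/(45.9×2.16) = 3.026×10^-5 K/W
R_cast iron = L/(kA) = 0.0055/(54.1×2.16) = 4.707×10^-5 K/W
Sum of known resistances R_other = 7.733×10^-5 K/W
Total R = ΔT/Q = 37/17.3 = 2.139 K/W
R_mineral wool = R_total − R_other = 2.139 K/W
k = L/(R·A) = 0.175/(2.139×2.16)

k ≈ 0.0379 W/(m·K)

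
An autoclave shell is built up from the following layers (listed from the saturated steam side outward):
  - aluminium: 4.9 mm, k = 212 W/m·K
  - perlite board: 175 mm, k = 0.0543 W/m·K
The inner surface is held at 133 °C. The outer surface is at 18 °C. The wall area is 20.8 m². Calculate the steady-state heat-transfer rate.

Treating each layer as a thermal resistance in series:
R_aluminium = L/(kA) = 0.0049/(212×20.8) = 1.111×10^-6 K/W
R_perlite board = L/(kA) = 0.175/(0.0543×20.8) = 0.1549 K/W
R_total = 0.1549 K/W
Q = ΔT / R_total = 115 / 0.1549

Q ≈ 742 W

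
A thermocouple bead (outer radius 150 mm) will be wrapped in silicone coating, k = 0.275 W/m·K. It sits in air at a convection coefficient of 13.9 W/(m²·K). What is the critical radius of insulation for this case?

r_cr ≈ 39.6 mm

For a sphere r_cr = 2k/h = 2×0.275/13.9
r_cr = 39.6 mm; since the bare radius (150 mm) is above r_cr, any added insulation will reduce heat loss.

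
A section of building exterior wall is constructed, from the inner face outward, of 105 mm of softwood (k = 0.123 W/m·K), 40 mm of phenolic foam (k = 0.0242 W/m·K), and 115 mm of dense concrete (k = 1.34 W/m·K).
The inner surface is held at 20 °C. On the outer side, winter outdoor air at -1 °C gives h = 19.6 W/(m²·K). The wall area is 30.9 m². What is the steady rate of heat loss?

Treating each layer as a thermal resistance in series:
R_softwood = L/(kA) = 0.105/(0.123×30.9) = 0.02763 K/W
R_phenolic foam = L/(kA) = 0.04/(0.0242×30.9) = 0.05349 K/W
R_dense concrete = L/(kA) = 0.115/(1.34×30.9) = 0.002777 K/W
R_outer film = 1/(h_o·A) = 1/(19.6×30.9) = 0.001651 K/W
R_total = 0.08555 K/W
Q = ΔT / R_total = 21 / 0.08555

Q ≈ 245 W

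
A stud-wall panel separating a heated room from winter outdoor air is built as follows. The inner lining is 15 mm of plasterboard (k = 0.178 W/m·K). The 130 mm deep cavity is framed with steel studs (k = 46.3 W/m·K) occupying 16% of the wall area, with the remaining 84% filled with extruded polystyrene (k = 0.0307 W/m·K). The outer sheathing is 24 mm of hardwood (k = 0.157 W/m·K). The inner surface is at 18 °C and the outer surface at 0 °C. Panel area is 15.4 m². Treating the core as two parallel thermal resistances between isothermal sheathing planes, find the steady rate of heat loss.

Sheathing layers in series; stud and cavity paths in parallel between them.
R_inner = 0.015/(0.178×15.4) = 0.005472 K/W
R_stud  = 0.13/(46.3×0.16×15.4) = 0.00114 K/W
R_cav   = 0.13/(0.0307×0.84×15.4) = 0.3273 K/W
1/R_core = 1/R_stud + 1/R_cav → R_core = 0.001136 K/W
R_outer = 0.024/(0.157×15.4) = 0.009926 K/W
R_total = 0.01653 K/W
Q = ΔT/R_total = 18/0.01653

Q ≈ 1090 W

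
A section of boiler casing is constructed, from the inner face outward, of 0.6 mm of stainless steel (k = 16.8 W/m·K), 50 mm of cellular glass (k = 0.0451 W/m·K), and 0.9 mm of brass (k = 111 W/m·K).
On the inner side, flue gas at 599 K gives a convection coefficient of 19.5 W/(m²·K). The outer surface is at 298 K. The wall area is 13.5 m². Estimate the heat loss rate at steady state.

Q ≈ 3500 W

Model the wall as resistances in series:
R_inner film = 1/(h_i·A) = 1/(19.5×13.5) = 0.003799 K/W
R_stainless steel = L/(kA) = 0.0006/(16.8×13.5) = 2.646×10^-6 K/W
R_cellular glass = L/(kA) = 0.05/(0.0451×13.5) = 0.08212 K/W
R_brass = L/(kA) = 0.0009/(111×13.5) = 6.006×10^-7 K/W
R_total = 0.08592 K/W
Q = ΔT / R_total = 301 / 0.08592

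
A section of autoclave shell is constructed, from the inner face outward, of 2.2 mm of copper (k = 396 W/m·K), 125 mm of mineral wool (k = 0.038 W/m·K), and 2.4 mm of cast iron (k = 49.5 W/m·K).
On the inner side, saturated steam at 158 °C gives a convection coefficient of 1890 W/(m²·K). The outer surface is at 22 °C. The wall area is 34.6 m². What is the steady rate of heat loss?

Q ≈ 1430 W

Using the resistance-network approach (series):
R_inner film = 1/(h_i·A) = 1/(1890×34.6) = 1.529×10^-5 K/W
R_copper = L/(kA) = 0.0022/(396×34.6) = 1.606×10^-7 K/W
R_mineral wool = L/(kA) = 0.125/(0.038×34.6) = 0.09507 K/W
R_cast iron = L/(kA) = 0.0024/(49.5×34.6) = 1.401×10^-6 K/W
R_total = 0.09509 K/W
Q = ΔT / R_total = 136 / 0.09509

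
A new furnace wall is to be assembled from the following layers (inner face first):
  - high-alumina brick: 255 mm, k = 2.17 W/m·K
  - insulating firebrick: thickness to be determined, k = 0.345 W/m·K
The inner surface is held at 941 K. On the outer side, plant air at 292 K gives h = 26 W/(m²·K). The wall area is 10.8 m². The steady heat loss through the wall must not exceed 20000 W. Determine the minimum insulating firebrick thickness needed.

Series thermal resistances:
R_high-alumina brick = L/(kA) = 0.255/(2.17×10.8) = 0.01088 K/W
R_outer film = 1/(h_o·A) = 1/(26×10.8) = 0.003561 K/W
Sum of the known resistances R_other = 0.01444 K/W
Required total resistance R_tot = ΔT/Q_allow = 649/20000 = 0.03245 K/W
R_insulating firebrick = R_tot − R_other = 0.01801 K/W
L = R·k·A = 0.01801×0.345×10.8

L ≈ 67.1 mm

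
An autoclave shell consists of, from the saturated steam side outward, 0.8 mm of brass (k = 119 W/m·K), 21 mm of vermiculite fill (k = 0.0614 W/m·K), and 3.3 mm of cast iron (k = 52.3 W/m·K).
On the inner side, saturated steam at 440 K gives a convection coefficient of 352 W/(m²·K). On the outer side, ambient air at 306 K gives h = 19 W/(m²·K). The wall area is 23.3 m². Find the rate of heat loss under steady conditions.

Model the wall as resistances in series:
R_inner film = 1/(h_i·A) = 1/(352×23.3) = 1.219×10^-4 K/W
R_brass = L/(kA) = 0.0008/(119×23.3) = 2.885×10^-7 K/W
R_vermiculite fill = L/(kA) = 0.021/(0.0614×23.3) = 0.01468 K/W
R_cast iron = L/(kA) = 0.0033/(52.3×23.3) = 2.708×10^-6 K/W
R_outer film = 1/(h_o·A) = 1/(19×23.3) = 0.002259 K/W
R_total = 0.01706 K/W
Q = ΔT / R_total = 134 / 0.01706

Q ≈ 7850 W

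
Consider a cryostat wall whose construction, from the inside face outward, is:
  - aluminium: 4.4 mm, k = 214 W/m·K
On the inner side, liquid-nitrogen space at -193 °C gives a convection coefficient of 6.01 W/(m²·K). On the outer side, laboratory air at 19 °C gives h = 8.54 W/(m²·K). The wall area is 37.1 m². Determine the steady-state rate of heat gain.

Using the resistance-network approach (series):
R_inner film = 1/(h_i·A) = 1/(6.01×37.1) = 0.004485 K/W
R_aluminium = L/(kA) = 0.0044/(214×37.1) = 5.542×10^-7 K/W
R_outer film = 1/(h_o·A) = 1/(8.54×37.1) = 0.003156 K/W
R_total = 0.007642 K/W
Q = ΔT / R_total = 212 / 0.007642

Q ≈ 27700 W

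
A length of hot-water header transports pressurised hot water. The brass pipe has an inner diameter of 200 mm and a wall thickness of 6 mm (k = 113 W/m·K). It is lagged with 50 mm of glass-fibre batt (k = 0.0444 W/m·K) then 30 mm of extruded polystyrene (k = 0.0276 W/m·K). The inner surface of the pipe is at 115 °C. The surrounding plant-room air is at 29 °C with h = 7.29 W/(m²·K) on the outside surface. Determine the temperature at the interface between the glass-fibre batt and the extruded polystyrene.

Radial resistances (cylindrical: R_cond = ln(r_o/r_i)/(2πkL), R_conv = 1/(h·2πrL)):
R_brass pipe wall = ln(106/100)/(2π×113×1) = 8.207×10^-5 K/W
R_glass-fibre batt = ln(156/106)/(2π×0.0444×1) = 1.385 K/W
R_extruded polystyrene = ln(186/156)/(2π×0.0276×1) = 1.014 K/W
R_outer film = 1/(h_o·2πr_oL) = 1/(7.29×2π×0.186×1) = 0.1174 K/W
R_total = 2.517 K/W
Q = ΔT/R_total = 86/2.517
Q = 34.2 W/m
T_interface = T_inner − Q·ΣR(inner→interface) = 115 − 34.2×1.385

T ≈ 67.7 °C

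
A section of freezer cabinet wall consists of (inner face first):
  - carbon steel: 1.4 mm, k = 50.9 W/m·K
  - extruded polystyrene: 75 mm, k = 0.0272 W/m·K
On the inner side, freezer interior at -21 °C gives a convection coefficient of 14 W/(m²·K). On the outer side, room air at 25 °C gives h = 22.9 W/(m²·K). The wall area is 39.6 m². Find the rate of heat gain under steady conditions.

Q ≈ 634 W

Model the wall as resistances in series:
R_inner film = 1/(h_i·A) = 1/(14×39.6) = 0.001804 K/W
R_carbon steel = L/(kA) = 0.0014/(50.9×39.6) = 6.946×10^-7 K/W
R_extruded polystyrene = L/(kA) = 0.075/(0.0272×39.6) = 0.06963 K/W
R_outer film = 1/(h_o·A) = 1/(22.9×39.6) = 0.001103 K/W
R_total = 0.07254 K/W
Q = ΔT / R_total = 46 / 0.07254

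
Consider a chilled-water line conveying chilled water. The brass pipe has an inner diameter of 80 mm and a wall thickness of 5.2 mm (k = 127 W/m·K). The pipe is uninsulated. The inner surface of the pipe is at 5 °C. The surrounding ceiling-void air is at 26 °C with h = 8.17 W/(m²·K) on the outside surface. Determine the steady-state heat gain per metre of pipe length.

q′ ≈ 48.7 W/m

Cylindrical conduction, so R = ln(r₂/r₁)/(2πkL) per layer, in series:
R_brass pipe wall = ln(45.2/40)/(2π×127×1) = 1.532×10^-4 K/W
R_outer film = 1/(h_o·2πr_oL) = 1/(8.17×2π×0.0452×1) = 0.431 K/W
R_total = 0.4311 K/W
Q = ΔT/R_total = 21/0.4311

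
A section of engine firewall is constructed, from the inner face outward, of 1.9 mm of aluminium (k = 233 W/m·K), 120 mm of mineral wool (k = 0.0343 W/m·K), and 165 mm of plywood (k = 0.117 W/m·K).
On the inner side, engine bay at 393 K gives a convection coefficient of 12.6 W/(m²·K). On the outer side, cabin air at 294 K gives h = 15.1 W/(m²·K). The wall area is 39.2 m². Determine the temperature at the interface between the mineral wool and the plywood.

T ≈ 323 K

Model the wall as resistances in series:
R_inner film = 1/(h_i·A) = 1/(12.6×39.2) = 0.002025 K/W
R_aluminium = L/(kA) = 0.0019/(233×39.2) = 2.08×10^-7 K/W
R_mineral wool = L/(kA) = 0.12/(0.0343×39.2) = 0.08925 K/W
R_plywood = L/(kA) = 0.165/(0.117×39.2) = 0.03598 K/W
R_outer film = 1/(h_o·A) = 1/(15.1×39.2) = 0.001689 K/W
R_total = 0.1289 K/W;  Q = ΔT/R_total = 99/0.1289 = 767.8 W
T_interface = T_inner − Q·ΣR(inner→interface) = 393 − 768×0.09127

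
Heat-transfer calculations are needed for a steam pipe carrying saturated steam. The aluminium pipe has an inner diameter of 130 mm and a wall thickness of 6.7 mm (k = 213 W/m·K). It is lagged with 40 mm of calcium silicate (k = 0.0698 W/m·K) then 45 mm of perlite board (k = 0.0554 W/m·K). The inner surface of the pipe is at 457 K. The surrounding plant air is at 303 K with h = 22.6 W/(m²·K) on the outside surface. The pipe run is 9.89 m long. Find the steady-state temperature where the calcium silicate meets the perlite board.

Per-layer cylindrical resistances, series-summed:
R_aluminium pipe wall = ln(71.7/65)/(2π×213×9.89) = 7.412×10^-6 K/W
R_calcium silicate = ln(111.7/71.7)/(2π×0.0698×9.89) = 0.1022 K/W
R_perlite board = ln(156.7/111.7)/(2π×0.0554×9.89) = 0.09833 K/W
R_outer film = 1/(h_o·2πr_oL) = 1/(22.6×2π×0.1567×9.89) = 0.004544 K/W
R_total = 0.2051 K/W
Q = ΔT/R_total = 154/0.2051
Q = 751 W
T_interface = T_inner − Q·ΣR(inner→interface) = 457 − 751×0.1022

T ≈ 380 K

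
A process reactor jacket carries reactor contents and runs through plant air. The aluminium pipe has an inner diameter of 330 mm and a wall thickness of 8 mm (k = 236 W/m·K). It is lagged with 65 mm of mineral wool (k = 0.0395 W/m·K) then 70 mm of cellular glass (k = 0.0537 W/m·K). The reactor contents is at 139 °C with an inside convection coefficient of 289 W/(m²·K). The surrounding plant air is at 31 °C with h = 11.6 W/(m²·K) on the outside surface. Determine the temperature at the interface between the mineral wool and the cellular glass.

T ≈ 72.6 °C

For a radial system each layer contributes R = ln(r_out/r_in)/(2πkL); films add R = 1/(hA).
R_inner film = 1/(h_i·2πr₁L) = 1/(289×2π×0.165×1) = 0.003338 K/W
R_aluminium pipe wall = ln(173/165)/(2π×236×1) = 3.193×10^-5 K/W
R_mineral wool = ln(238/173)/(2π×0.0395×1) = 1.285 K/W
R_cellular glass = ln(308/238)/(2π×0.0537×1) = 0.7641 K/W
R_outer film = 1/(h_o·2πr_oL) = 1/(11.6×2π×0.308×1) = 0.04455 K/W
R_total = 2.097 K/W
Q = ΔT/R_total = 108/2.097
Q = 51.5 W/m
T_interface = T_inner − Q·ΣR(inner→interface) = 139 − 51.5×1.289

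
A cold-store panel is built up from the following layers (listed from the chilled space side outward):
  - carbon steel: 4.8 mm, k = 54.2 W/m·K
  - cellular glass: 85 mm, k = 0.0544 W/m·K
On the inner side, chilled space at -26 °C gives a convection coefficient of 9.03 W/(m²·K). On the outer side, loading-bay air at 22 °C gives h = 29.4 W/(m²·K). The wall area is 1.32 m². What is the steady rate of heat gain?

Q ≈ 37.1 W

Treating each layer as a thermal resistance in series:
R_inner film = 1/(h_i·A) = 1/(9.03×1.32) = 0.0839 K/W
R_carbon steel = L/(kA) = 0.0048/(54.2×1.32) = 6.709×10^-5 K/W
R_cellular glass = L/(kA) = 0.085/(0.0544×1.32) = 1.184 K/W
R_outer film = 1/(h_o·A) = 1/(29.4×1.32) = 0.02577 K/W
R_total = 1.293 K/W
Q = ΔT / R_total = 48 / 1.293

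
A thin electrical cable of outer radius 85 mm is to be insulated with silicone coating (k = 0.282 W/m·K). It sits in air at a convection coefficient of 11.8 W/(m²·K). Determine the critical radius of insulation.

r_cr ≈ 23.9 mm

For a cylinder r_cr = k/h = 0.282/11.8
r_cr = 23.9 mm; since the bare radius (85 mm) is above r_cr, any added insulation will reduce heat loss.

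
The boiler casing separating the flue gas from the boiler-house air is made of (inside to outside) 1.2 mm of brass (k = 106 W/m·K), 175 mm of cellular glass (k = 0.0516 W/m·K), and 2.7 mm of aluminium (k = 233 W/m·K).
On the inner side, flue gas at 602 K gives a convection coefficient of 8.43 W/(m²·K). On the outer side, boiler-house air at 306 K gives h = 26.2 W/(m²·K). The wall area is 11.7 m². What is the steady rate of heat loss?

Thermal resistances in series:
R_inner film = 1/(h_i·A) = 1/(8.43×11.7) = 0.01014 K/W
R_brass = L/(kA) = 0.0012/(106×11.7) = 9.676×10^-7 K/W
R_cellular glass = L/(kA) = 0.175/(0.0516×11.7) = 0.2899 K/W
R_aluminium = L/(kA) = 0.0027/(233×11.7) = 9.904×10^-7 K/W
R_outer film = 1/(h_o·A) = 1/(26.2×11.7) = 0.003262 K/W
R_total = 0.3033 K/W
Q = ΔT / R_total = 296 / 0.3033

Q ≈ 976 W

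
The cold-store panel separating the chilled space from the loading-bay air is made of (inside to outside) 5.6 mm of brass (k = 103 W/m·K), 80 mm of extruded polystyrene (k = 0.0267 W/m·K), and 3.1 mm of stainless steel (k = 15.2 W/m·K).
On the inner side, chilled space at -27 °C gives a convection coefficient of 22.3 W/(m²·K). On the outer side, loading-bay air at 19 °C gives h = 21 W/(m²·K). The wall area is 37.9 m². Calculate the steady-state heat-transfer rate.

Q ≈ 564 W

Thermal resistances in series:
R_inner film = 1/(h_i·A) = 1/(22.3×37.9) = 0.001183 K/W
R_brass = L/(kA) = 0.0056/(103×37.9) = 1.435×10^-6 K/W
R_extruded polystyrene = L/(kA) = 0.08/(0.0267×37.9) = 0.07906 K/W
R_stainless steel = L/(kA) = 0.0031/(15.2×37.9) = 5.381×10^-6 K/W
R_outer film = 1/(h_o·A) = 1/(21×37.9) = 0.001256 K/W
R_total = 0.0815 K/W
Q = ΔT / R_total = 46 / 0.0815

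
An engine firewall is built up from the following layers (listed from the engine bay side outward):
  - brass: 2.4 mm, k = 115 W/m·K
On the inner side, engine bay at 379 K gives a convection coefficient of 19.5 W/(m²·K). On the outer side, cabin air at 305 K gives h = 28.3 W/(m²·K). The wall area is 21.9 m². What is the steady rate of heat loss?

Q ≈ 18700 W

Using the resistance-network approach (series):
R_inner film = 1/(h_i·A) = 1/(19.5×21.9) = 0.002342 K/W
R_brass = L/(kA) = 0.0024/(115×21.9) = 9.529×10^-7 K/W
R_outer film = 1/(h_o·A) = 1/(28.3×21.9) = 0.001614 K/W
R_total = 0.003956 K/W
Q = ΔT / R_total = 74 / 0.003956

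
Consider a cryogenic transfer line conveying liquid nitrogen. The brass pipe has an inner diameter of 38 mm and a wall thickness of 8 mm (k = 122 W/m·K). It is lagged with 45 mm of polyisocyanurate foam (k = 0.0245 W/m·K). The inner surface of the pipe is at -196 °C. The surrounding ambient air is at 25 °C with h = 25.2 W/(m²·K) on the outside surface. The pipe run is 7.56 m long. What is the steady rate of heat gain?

For a radial system each layer contributes R = ln(r_out/r_in)/(2πkL); films add R = 1/(hA).
R_brass pipe wall = ln(27/19)/(2π×122×7.56) = 6.064×10^-5 K/W
R_polyisocyanurate foam = ln(72/27)/(2π×0.0245×7.56) = 0.8428 K/W
R_outer film = 1/(h_o·2πr_oL) = 1/(25.2×2π×0.072×7.56) = 0.0116 K/W
R_total = 0.8545 K/W
Q = ΔT/R_total = 221/0.8545

Q ≈ 259 W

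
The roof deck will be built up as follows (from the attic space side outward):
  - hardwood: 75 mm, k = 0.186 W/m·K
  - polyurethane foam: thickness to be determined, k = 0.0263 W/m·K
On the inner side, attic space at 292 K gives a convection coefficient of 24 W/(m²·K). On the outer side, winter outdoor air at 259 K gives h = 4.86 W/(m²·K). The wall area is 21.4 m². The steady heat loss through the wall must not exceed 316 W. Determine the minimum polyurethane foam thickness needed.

L ≈ 41.7 mm

Model the wall as resistances in series:
R_inner film = 1/(h_i·A) = 1/(24×21.4) = 0.001947 K/W
R_hardwood = L/(kA) = 0.075/(0.186×21.4) = 0.01884 K/W
R_outer film = 1/(h_o·A) = 1/(4.86×21.4) = 0.009615 K/W
Sum of the known resistances R_other = 0.0304 K/W
Required total resistance R_tot = ΔT/Q_allow = 33/316 = 0.1044 K/W
R_polyurethane foam = R_tot − R_other = 0.07403 K/W
L = R·k·A = 0.07403×0.0263×21.4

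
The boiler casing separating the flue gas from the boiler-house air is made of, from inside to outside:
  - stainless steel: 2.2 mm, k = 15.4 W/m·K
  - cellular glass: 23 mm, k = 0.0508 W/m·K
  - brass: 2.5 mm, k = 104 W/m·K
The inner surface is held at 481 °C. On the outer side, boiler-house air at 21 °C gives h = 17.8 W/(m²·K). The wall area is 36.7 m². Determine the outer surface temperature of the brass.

T ≈ 71.8 °C

Series thermal resistances:
R_stainless steel = L/(kA) = 0.0022/(15.4×36.7) = 3.893×10^-6 K/W
R_cellular glass = L/(kA) = 0.023/(0.0508×36.7) = 0.01234 K/W
R_brass = L/(kA) = 0.0025/(104×36.7) = 6.55×10^-7 K/W
R_outer film = 1/(h_o·A) = 1/(17.8×36.7) = 0.001531 K/W
R_total = 0.01387 K/W;  Q = ΔT/R_total = 460/0.01387 = 33160 W
T_interface = T_inner − Q·ΣR(inner→interface) = 481 − 33200×0.01234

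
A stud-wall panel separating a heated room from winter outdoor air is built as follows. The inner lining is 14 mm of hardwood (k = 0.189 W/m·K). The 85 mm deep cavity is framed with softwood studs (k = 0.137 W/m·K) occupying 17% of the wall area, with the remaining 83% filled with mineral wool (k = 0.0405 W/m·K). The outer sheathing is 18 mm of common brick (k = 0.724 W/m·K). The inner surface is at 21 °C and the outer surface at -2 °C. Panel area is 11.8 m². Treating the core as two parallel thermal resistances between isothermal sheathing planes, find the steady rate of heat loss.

Q ≈ 170 W

Sheathing layers in series; stud and cavity paths in parallel between them.
R_inner = 0.014/(0.189×11.8) = 0.006277 K/W
R_stud  = 0.085/(0.137×0.17×11.8) = 0.3093 K/W
R_cav   = 0.085/(0.0405×0.83×11.8) = 0.2143 K/W
1/R_core = 1/R_stud + 1/R_cav → R_core = 0.1266 K/W
R_outer = 0.018/(0.724×11.8) = 0.002107 K/W
R_total = 0.135 K/W
Q = ΔT/R_total = 23/0.135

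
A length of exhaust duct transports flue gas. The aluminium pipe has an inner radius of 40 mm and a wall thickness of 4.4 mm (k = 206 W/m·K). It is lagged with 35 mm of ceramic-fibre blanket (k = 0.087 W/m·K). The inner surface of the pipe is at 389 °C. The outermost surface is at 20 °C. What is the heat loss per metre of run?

Treating each annulus and film as a series resistance:
R_aluminium pipe wall = ln(44.4/40)/(2π×206×1) = 8.063×10^-5 K/W
R_ceramic-fibre blanket = ln(79.4/44.4)/(2π×0.087×1) = 1.063 K/W
R_total = 1.063 K/W
Q = ΔT/R_total = 369/1.063

q′ ≈ 347 W/m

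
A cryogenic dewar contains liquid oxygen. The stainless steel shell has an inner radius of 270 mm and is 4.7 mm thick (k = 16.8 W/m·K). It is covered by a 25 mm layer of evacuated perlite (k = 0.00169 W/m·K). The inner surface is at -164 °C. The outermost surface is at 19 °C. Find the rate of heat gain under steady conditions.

Q ≈ 12.8 W

Each spherical layer contributes R = (1/r_i − 1/r_o)/(4πk):
R_stainless steel shell = (1/0.27 − 1/0.2747)/(4π×16.8) = 3.002×10^-4 K/W
R_evacuated perlite = (1/0.2747 − 1/0.2997)/(4π×0.00169) = 14.3 K/W
R_total = 14.3 K/W
Q = ΔT/R_total = 183/14.3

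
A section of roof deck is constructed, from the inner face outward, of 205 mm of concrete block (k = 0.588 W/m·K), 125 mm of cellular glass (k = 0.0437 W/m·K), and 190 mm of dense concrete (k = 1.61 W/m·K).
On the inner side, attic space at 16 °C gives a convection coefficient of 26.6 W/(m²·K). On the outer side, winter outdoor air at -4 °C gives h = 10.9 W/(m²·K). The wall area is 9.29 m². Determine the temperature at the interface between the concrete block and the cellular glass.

Treating each layer as a thermal resistance in series:
R_inner film = 1/(h_i·A) = 1/(26.6×9.29) = 0.004047 K/W
R_concrete block = L/(kA) = 0.205/(0.588×9.29) = 0.03753 K/W
R_cellular glass = L/(kA) = 0.125/(0.0437×9.29) = 0.3079 K/W
R_dense concrete = L/(kA) = 0.19/(1.61×9.29) = 0.0127 K/W
R_outer film = 1/(h_o·A) = 1/(10.9×9.29) = 0.009875 K/W
R_total = 0.3721 K/W;  Q = ΔT/R_total = 20/0.3721 = 53.76 W
T_interface = T_inner − Q·ΣR(inner→interface) = 16 − 53.8×0.04158

T ≈ 13.8 °C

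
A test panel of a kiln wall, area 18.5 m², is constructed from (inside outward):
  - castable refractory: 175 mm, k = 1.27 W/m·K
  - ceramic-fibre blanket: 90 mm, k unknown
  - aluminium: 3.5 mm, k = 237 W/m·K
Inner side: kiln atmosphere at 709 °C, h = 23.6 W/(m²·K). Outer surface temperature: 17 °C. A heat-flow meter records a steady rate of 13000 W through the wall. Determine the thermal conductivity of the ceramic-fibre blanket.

Model the wall as resistances in series:
R_inner film = 1/(h_i·A) = 1/(23.6×18.5) = 0.00229 K/W
R_castable refractory = L/(kA) = 0.175/(1.27×18.5) = 0.007448 K/W
R_aluminium = L/(kA) = 0.0035/(237×18.5) = 7.983×10^-7 K/W
Sum of known resistances R_other = 0.00974 K/W
Total R = ΔT/Q = 692/13000 = 0.05323 K/W
R_ceramic-fibre blanket = R_total − R_other = 0.04349 K/W
k = L/(R·A) = 0.09/(0.04349×18.5)

k ≈ 0.112 W/(m·K)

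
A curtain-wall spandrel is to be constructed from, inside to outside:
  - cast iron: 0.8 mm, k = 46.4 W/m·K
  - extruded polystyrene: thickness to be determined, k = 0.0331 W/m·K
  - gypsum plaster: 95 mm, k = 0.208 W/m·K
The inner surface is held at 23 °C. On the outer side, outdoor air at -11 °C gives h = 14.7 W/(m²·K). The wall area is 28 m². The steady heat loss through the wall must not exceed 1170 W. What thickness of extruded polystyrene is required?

L ≈ 9.56 mm

Using the resistance-network approach (series):
R_cast iron = L/(kA) = 0.0008/(46.4×28) = 6.158×10^-7 K/W
R_gypsum plaster = L/(kA) = 0.095/(0.208×28) = 0.01631 K/W
R_outer film = 1/(h_o·A) = 1/(14.7×28) = 0.00243 K/W
Sum of the known resistances R_other = 0.01874 K/W
Required total resistance R_tot = ΔT/Q_allow = 34/1170 = 0.02906 K/W
R_extruded polystyrene = R_tot − R_other = 0.01032 K/W
L = R·k·A = 0.01032×0.0331×28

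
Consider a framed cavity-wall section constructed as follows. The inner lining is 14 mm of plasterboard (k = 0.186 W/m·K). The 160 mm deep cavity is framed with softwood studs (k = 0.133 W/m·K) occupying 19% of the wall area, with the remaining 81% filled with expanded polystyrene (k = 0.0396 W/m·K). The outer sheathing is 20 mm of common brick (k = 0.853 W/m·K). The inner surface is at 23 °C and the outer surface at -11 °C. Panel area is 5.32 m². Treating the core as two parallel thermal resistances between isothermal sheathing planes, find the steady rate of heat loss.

Q ≈ 62.6 W

Sheathing layers in series; stud and cavity paths in parallel between them.
R_inner = 0.014/(0.186×5.32) = 0.01415 K/W
R_stud  = 0.16/(0.133×0.19×5.32) = 1.19 K/W
R_cav   = 0.16/(0.0396×0.81×5.32) = 0.9376 K/W
1/R_core = 1/R_stud + 1/R_cav → R_core = 0.5245 K/W
R_outer = 0.02/(0.853×5.32) = 0.004407 K/W
R_total = 0.543 K/W
Q = ΔT/R_total = 34/0.543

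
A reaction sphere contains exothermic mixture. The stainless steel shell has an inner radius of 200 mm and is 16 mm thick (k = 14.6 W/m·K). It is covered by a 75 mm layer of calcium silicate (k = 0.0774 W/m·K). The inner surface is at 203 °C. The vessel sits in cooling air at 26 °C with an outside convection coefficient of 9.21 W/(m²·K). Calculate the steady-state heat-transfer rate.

Radial (spherical) resistances in series:
R_stainless steel shell = (1/0.2 − 1/0.216)/(4π×14.6) = 0.002019 K/W
R_calcium silicate = (1/0.216 − 1/0.291)/(4π×0.0774) = 1.227 K/W
R_outer film = 1/(h·4πr_o²) = 1/(9.21×4π×0.291²) = 0.102 K/W
R_total = 1.331 K/W
Q = ΔT/R_total = 177/1.331

Q ≈ 133 W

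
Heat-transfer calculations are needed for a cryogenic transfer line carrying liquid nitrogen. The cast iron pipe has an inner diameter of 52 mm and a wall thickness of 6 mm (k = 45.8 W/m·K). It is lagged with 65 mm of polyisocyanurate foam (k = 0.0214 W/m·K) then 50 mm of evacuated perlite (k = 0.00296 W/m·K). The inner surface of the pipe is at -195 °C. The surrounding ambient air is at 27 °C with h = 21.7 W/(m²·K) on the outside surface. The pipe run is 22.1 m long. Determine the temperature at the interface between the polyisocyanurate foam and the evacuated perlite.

T ≈ -135 °C

Per-layer cylindrical resistances, series-summed:
R_cast iron pipe wall = ln(32/26)/(2π×45.8×22.1) = 3.265×10^-5 K/W
R_polyisocyanurate foam = ln(97/32)/(2π×0.0214×22.1) = 0.3732 K/W
R_evacuated perlite = ln(147/97)/(2π×0.00296×22.1) = 1.011 K/W
R_outer film = 1/(h_o·2πr_oL) = 1/(21.7×2π×0.147×22.1) = 0.002258 K/W
R_total = 1.387 K/W
Q = ΔT/R_total = 222/1.387
Q = 160 W
T_interface = T_inner + Q·ΣR(inner→interface) = -195 + 160×0.3732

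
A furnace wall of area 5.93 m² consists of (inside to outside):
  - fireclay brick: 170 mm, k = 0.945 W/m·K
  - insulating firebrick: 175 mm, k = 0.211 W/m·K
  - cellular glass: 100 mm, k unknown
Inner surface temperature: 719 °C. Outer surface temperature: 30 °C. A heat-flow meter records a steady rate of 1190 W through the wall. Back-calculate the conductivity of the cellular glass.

Model the wall as resistances in series:
R_fireclay brick = L/(kA) = 0.17/(0.945×5.93) = 0.03034 K/W
R_insulating firebrick = L/(kA) = 0.175/(0.211×5.93) = 0.1399 K/W
Sum of known resistances R_other = 0.1702 K/W
Total R = ΔT/Q = 689/1190 = 0.579 K/W
R_cellular glass = R_total − R_other = 0.4088 K/W
k = L/(R·A) = 0.1/(0.4088×5.93)

k ≈ 0.0413 W/(m·K)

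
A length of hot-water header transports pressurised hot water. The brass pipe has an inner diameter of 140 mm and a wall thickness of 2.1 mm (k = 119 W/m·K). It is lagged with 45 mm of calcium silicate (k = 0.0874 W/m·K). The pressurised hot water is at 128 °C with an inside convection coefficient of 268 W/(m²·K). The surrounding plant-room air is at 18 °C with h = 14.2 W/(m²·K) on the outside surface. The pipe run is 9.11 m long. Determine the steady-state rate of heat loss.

Q ≈ 1010 W

Per-layer cylindrical resistances, series-summed:
R_inner film = 1/(h_i·2πr₁L) = 1/(268×2π×0.07×9.11) = 9.313×10^-4 K/W
R_brass pipe wall = ln(72.1/70)/(2π×119×9.11) = 4.34×10^-6 K/W
R_calcium silicate = ln(117.1/72.1)/(2π×0.0874×9.11) = 0.09694 K/W
R_outer film = 1/(h_o·2πr_oL) = 1/(14.2×2π×0.1171×9.11) = 0.01051 K/W
R_total = 0.1084 K/W
Q = ΔT/R_total = 110/0.1084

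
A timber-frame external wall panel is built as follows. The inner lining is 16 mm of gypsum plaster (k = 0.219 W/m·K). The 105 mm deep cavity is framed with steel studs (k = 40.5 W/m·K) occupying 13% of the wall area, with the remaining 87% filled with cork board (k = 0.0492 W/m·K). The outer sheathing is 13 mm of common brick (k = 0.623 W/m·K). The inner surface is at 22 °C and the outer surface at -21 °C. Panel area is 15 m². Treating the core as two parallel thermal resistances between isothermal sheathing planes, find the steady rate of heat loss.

Sheathing layers in series; stud and cavity paths in parallel between them.
R_inner = 0.016/(0.219×15) = 0.004871 K/W
R_stud  = 0.105/(40.5×0.13×15) = 0.00133 K/W
R_cav   = 0.105/(0.0492×0.87×15) = 0.1635 K/W
1/R_core = 1/R_stud + 1/R_cav → R_core = 0.001319 K/W
R_outer = 0.013/(0.623×15) = 0.001391 K/W
R_total = 0.007581 K/W
Q = ΔT/R_total = 43/0.007581

Q ≈ 5670 W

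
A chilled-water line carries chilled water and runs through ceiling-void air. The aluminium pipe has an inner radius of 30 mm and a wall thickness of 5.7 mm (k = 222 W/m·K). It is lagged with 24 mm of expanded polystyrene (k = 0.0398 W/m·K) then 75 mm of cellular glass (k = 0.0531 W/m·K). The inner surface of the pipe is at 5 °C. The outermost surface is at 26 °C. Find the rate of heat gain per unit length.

q′ ≈ 4.67 W/m

For a radial system each layer contributes R = ln(r_out/r_in)/(2πkL); films add R = 1/(hA).
R_aluminium pipe wall = ln(35.7/30)/(2π×222×1) = 1.247×10^-4 K/W
R_expanded polystyrene = ln(59.7/35.7)/(2π×0.0398×1) = 2.056 K/W
R_cellular glass = ln(134.7/59.7)/(2π×0.0531×1) = 2.439 K/W
R_total = 4.495 K/W
Q = ΔT/R_total = 21/4.495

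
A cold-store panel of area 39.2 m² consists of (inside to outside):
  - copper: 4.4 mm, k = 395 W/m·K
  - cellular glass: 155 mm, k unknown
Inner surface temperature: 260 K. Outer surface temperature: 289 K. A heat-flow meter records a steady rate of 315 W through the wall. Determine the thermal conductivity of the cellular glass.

Using the resistance-network approach (series):
R_copper = L/(kA) = 0.0044/(395×39.2) = 2.842×10^-7 K/W
Sum of known resistances R_other = 2.842×10^-7 K/W
Total R = ΔT/Q = 29/315 = 0.09206 K/W
R_cellular glass = R_total − R_other = 0.09206 K/W
k = L/(R·A) = 0.155/(0.09206×39.2)

k ≈ 0.0429 W/(m·K)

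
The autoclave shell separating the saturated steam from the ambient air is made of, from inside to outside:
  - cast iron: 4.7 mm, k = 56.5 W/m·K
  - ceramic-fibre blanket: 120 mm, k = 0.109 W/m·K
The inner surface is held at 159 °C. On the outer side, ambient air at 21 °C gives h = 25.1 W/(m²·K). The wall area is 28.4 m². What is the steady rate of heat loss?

Using the resistance-network approach (series):
R_cast iron = L/(kA) = 0.0047/(56.5×28.4) = 2.929×10^-6 K/W
R_ceramic-fibre blanket = L/(kA) = 0.12/(0.109×28.4) = 0.03876 K/W
R_outer film = 1/(h_o·A) = 1/(25.1×28.4) = 0.001403 K/W
R_total = 0.04017 K/W
Q = ΔT / R_total = 138 / 0.04017

Q ≈ 3440 W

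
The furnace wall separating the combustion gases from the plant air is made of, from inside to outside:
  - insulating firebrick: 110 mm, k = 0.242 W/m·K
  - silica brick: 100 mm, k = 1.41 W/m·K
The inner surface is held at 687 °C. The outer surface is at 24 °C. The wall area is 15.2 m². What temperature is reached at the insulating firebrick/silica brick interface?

Series thermal resistances:
R_insulating firebrick = L/(kA) = 0.11/(0.242×15.2) = 0.0299 K/W
R_silica brick = L/(kA) = 0.1/(1.41×15.2) = 0.004666 K/W
R_total = 0.03457 K/W;  Q = ΔT/R_total = 663/0.03457 = 19180 W
T_interface = T_inner − Q·ΣR(inner→interface) = 687 − 19200×0.0299

T ≈ 113 °C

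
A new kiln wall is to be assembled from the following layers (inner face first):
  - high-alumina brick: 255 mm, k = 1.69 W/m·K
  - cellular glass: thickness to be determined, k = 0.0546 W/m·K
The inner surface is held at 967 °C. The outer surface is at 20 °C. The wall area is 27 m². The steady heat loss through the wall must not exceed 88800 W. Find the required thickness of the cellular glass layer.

L ≈ 7.48 mm

Treating each layer as a thermal resistance in series:
R_high-alumina brick = L/(kA) = 0.255/(1.69×27) = 0.005588 K/W
Sum of the known resistances R_other = 0.005588 K/W
Required total resistance R_tot = ΔT/Q_allow = 947/88800 = 0.01066 K/W
R_cellular glass = R_tot − R_other = 0.005076 K/W
L = R·k·A = 0.005076×0.0546×27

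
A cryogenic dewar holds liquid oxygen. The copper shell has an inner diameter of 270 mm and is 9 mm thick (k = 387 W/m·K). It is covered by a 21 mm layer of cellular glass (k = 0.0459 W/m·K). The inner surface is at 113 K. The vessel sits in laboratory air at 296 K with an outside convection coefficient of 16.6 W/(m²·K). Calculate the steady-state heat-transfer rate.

Q ≈ 107 W

Radial (spherical) resistances in series:
R_copper shell = (1/0.135 − 1/0.144)/(4π×387) = 9.52×10^-5 K/W
R_cellular glass = (1/0.144 − 1/0.165)/(4π×0.0459) = 1.532 K/W
R_outer film = 1/(h·4πr_o²) = 1/(16.6×4π×0.165²) = 0.1761 K/W
R_total = 1.708 K/W
Q = ΔT/R_total = 183/1.708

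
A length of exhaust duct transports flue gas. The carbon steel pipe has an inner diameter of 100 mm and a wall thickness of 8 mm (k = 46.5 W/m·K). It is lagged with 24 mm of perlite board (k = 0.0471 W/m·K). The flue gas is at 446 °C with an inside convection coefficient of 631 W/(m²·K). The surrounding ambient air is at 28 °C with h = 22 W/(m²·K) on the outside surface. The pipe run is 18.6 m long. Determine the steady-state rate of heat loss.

Q ≈ 6150 W

Cylindrical conduction, so R = ln(r₂/r₁)/(2πkL) per layer, in series:
R_inner film = 1/(h_i·2πr₁L) = 1/(631×2π×0.05×18.6) = 2.712×10^-4 K/W
R_carbon steel pipe wall = ln(58/50)/(2π×46.5×18.6) = 2.731×10^-5 K/W
R_perlite board = ln(82/58)/(2π×0.0471×18.6) = 0.06291 K/W
R_outer film = 1/(h_o·2πr_oL) = 1/(22×2π×0.082×18.6) = 0.004743 K/W
R_total = 0.06795 K/W
Q = ΔT/R_total = 418/0.06795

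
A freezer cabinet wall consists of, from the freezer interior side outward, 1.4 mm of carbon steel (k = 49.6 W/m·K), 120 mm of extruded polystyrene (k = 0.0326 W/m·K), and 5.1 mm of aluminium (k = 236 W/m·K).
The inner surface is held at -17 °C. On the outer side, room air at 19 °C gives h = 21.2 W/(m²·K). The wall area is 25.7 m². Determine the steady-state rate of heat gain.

Q ≈ 248 W

Using the resistance-network approach (series):
R_carbon steel = L/(kA) = 0.0014/(49.6×25.7) = 1.098×10^-6 K/W
R_extruded polystyrene = L/(kA) = 0.12/(0.0326×25.7) = 0.1432 K/W
R_aluminium = L/(kA) = 0.0051/(236×25.7) = 8.409×10^-7 K/W
R_outer film = 1/(h_o·A) = 1/(21.2×25.7) = 0.001835 K/W
R_total = 0.1451 K/W
Q = ΔT / R_total = 36 / 0.1451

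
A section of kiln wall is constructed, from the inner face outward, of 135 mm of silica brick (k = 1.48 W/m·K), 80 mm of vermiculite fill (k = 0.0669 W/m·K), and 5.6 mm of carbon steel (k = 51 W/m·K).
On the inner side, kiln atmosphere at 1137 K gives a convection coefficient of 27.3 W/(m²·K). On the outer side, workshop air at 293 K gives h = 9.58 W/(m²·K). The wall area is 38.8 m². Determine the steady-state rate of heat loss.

Q ≈ 22900 W

Treating each layer as a thermal resistance in series:
R_inner film = 1/(h_i·A) = 1/(27.3×38.8) = 9.441×10^-4 K/W
R_silica brick = L/(kA) = 0.135/(1.48×38.8) = 0.002351 K/W
R_vermiculite fill = L/(kA) = 0.08/(0.0669×38.8) = 0.03082 K/W
R_carbon steel = L/(kA) = 0.0056/(51×38.8) = 2.83×10^-6 K/W
R_outer film = 1/(h_o·A) = 1/(9.58×38.8) = 0.00269 K/W
R_total = 0.03681 K/W
Q = ΔT / R_total = 844 / 0.03681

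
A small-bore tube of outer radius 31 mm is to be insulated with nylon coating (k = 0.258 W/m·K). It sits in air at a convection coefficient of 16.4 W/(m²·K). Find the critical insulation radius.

r_cr ≈ 15.7 mm

For a cylinder r_cr = k/h = 0.258/16.4
r_cr = 15.7 mm; since the bare radius (31 mm) is above r_cr, any added insulation will reduce heat loss.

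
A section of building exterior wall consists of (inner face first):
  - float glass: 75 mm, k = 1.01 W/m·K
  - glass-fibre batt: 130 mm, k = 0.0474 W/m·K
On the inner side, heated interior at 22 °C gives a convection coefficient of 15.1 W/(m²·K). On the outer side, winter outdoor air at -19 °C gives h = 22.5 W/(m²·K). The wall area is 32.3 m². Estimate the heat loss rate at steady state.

Thermal resistances in series:
R_inner film = 1/(h_i·A) = 1/(15.1×32.3) = 0.00205 K/W
R_float glass = L/(kA) = 0.075/(1.01×32.3) = 0.002299 K/W
R_glass-fibre batt = L/(kA) = 0.13/(0.0474×32.3) = 0.08491 K/W
R_outer film = 1/(h_o·A) = 1/(22.5×32.3) = 0.001376 K/W
R_total = 0.09064 K/W
Q = ΔT / R_total = 41 / 0.09064

Q ≈ 452 W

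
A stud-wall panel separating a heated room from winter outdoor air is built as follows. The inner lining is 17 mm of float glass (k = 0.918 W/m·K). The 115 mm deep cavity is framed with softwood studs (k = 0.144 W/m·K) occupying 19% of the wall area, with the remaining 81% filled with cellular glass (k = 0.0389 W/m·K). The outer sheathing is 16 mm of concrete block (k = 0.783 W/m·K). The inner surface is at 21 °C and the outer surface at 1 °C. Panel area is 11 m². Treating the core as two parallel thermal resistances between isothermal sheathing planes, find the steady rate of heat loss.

Sheathing layers in series; stud and cavity paths in parallel between them.
R_inner = 0.017/(0.918×11) = 0.001684 K/W
R_stud  = 0.115/(0.144×0.19×11) = 0.3821 K/W
R_cav   = 0.115/(0.0389×0.81×11) = 0.3318 K/W
1/R_core = 1/R_stud + 1/R_cav → R_core = 0.1776 K/W
R_outer = 0.016/(0.783×11) = 0.001858 K/W
R_total = 0.1811 K/W
Q = ΔT/R_total = 20/0.1811

Q ≈ 110 W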